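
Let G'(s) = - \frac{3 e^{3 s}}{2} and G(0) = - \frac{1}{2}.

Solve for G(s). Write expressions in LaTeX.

A first test for any G(s): its s-derivative must equal the given G'(s).
A general antiderivative is - \frac{e^{3 s}}{2} + C.
The condition gives C = - \frac{1}{2} - (- \frac{1}{2}) = 0.
So G(s) = - \frac{e^{3 s}}{2}.
Check: d/ds[- \frac{e^{3 s}}{2}] = - \frac{3 e^{3 s}}{2} = G'(s).

G(s) = - \frac{e^{3 s}}{2}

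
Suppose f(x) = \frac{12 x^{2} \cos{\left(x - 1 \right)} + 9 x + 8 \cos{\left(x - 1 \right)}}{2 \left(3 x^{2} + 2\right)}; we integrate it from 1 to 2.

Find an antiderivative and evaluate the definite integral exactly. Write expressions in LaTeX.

A first test for any F(x): its x-derivative must equal f(x) identically.
F(x) = \frac{3 \log{\left(3 x^{2} + 2 \right)}}{4} + 2 \sin{\left(x - 1 \right)} is an antiderivative of f.
Check: d/dx[\frac{3 \log{\left(3 x^{2} + 2 \right)}}{4} + 2 \sin{\left(x - 1 \right)}] = \frac{12 x^{2} \cos{\left(x - 1 \right)} + 9 x + 8 \cos{\left(x - 1 \right)}}{6 x^{2} + 4}, which equals f(x).
F(2) = 2 \sin{\left(1 \right)} + \frac{3 \log{\left(14 \right)}}{4}; F(1) = \frac{3 \log{\left(5 \right)}}{4}.
Integral = F(2) - F(1) = - \frac{3 \log{\left(5 \right)}}{4} + 2 \sin{\left(1 \right)} + \frac{3 \log{\left(14 \right)}}{4}.

Antiderivative: F(x) = \frac{3 \log{\left(3 x^{2} + 2 \right)}}{4} + 2 \sin{\left(x - 1 \right)}; value = - \frac{3 \log{\left(5 \right)}}{4} + 2 \sin{\left(1 \right)} + \frac{3 \log{\left(14 \right)}}{4}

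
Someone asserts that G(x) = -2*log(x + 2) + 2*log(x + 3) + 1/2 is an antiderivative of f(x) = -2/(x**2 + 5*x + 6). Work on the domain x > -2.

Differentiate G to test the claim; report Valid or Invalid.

d/dx[G] = -2/(x**2 + 5*x + 6)
This equals f(x) exactly, so the claim holds.

Valid - the claim checks out under differentiation.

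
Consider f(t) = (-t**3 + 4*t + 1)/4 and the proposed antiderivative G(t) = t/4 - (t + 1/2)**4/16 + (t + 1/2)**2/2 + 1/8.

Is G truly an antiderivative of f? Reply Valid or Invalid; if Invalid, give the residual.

d/dt[G] = -t**3/4 - 3*t**2/8 + 13*t/16 + 23/32
d/dt[G] - f(t) = -3*t**2/8 - 3*t/16 + 15/32 != 0.

Invalid: d/dt[G] - f = -3*t**2/8 - 3*t/16 + 15/32, which is not 0.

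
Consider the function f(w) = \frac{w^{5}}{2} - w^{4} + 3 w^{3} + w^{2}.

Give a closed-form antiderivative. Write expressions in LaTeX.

An antiderivative is F(w) = \frac{w^{6}}{12} - \frac{w^{5}}{5} + \frac{3 w^{4}}{4} + \frac{w^{3}}{3}.

The integrand splits into summands that can be handled one at a time.
Check: d/dw[\frac{w^{6}}{12} - \frac{w^{5}}{5} + \frac{3 w^{4}}{4} + \frac{w^{3}}{3}] = \frac{w^{5}}{2} - w^{4} + 3 w^{3} + w^{2} = f(w).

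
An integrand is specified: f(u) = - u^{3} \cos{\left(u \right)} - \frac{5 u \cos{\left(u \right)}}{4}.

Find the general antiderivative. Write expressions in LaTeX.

Integrate term by term and add the pieces.
Check: d/du[- u^{3} \sin{\left(u \right)} - 3 u^{2} \cos{\left(u \right)} + \frac{19 u \sin{\left(u \right)}}{4} + \frac{19 \cos{\left(u \right)}}{4}] = - u^{3} \cos{\left(u \right)} - \frac{5 u \cos{\left(u \right)}}{4} = f(u).

F(u) = - u^{3} \sin{\left(u \right)} - 3 u^{2} \cos{\left(u \right)} + \frac{19 u \sin{\left(u \right)}}{4} + \frac{19 \cos{\left(u \right)}}{4} + C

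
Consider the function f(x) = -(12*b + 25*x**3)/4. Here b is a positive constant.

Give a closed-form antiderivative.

An antiderivative is F(x) = -3*b*x - 25*x**4/16.

An antiderivative F(x) passes only if d/dx[F] lands on f(x) exactly.
Check: d/dx[-3*b*x - 25*x**4/16] = -3*b - 25*x**3/4, which equals f(x).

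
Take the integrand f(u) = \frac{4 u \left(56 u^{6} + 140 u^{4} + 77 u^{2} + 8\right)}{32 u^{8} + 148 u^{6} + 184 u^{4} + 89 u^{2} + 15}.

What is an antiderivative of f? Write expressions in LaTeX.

An antiderivative is F(u) = \frac{8 u^{2} \log{\left(2 u^{2} + 6 \right)} + 6 u^{2} \log{\left(4 u^{2} + \frac{5}{2} \right)} + 4 \log{\left(2 u^{2} + 6 \right)} + 3 \log{\left(4 u^{2} + \frac{5}{2} \right)} + 2}{2 \left(2 u^{2} + 1\right)}.

Since d/du undoes antidifferentiation here, F'(u) = f(u) is required of F(u).
Check: d/du[\frac{8 u^{2} \log{\left(2 u^{2} + 6 \right)} + 6 u^{2} \log{\left(4 u^{2} + \frac{5}{2} \right)} + 4 \log{\left(2 u^{2} + 6 \right)} + 3 \log{\left(4 u^{2} + \frac{5}{2} \right)} + 2}{2 \left(2 u^{2} + 1\right)}] = \frac{224 u^{7} + 560 u^{5} + 308 u^{3} + 32 u}{32 u^{8} + 148 u^{6} + 184 u^{4} + 89 u^{2} + 15}, which equals f(u).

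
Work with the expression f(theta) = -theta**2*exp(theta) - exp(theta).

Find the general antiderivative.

F(theta) = -theta**2*exp(theta) + 2*theta*exp(theta) - 3*exp(theta) + C

Recognize the product-rule pattern: f = u'v + uv' with u = -theta**2 + 2*theta - 3, v = exp(theta), so integration by parts undoes it.
Check: d/dtheta[-theta**2*exp(theta) + 2*theta*exp(theta) - 3*exp(theta)] = -theta**2*exp(theta) - exp(theta) = f(theta).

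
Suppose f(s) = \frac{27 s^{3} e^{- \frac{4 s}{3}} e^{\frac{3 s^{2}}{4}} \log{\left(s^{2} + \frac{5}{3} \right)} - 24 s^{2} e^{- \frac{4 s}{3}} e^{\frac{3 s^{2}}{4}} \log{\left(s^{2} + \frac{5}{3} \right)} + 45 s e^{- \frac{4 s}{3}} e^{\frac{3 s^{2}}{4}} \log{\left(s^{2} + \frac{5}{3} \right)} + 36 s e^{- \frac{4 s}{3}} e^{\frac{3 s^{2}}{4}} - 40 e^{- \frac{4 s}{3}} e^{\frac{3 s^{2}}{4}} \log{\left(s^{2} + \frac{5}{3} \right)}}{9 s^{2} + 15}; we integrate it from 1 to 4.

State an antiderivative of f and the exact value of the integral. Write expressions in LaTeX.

Antiderivative: F(s) = 2 e^{- \frac{4 s}{3}} e^{\frac{3 s^{2}}{4}} \log{\left(s^{2} + \frac{5}{3} \right)}; value = - \frac{2 \log{\left(\frac{8}{3} \right)}}{e^{\frac{7}{12}}} + 2 e^{\frac{20}{3}} \log{\left(\frac{53}{3} \right)}

f has the shape u'v + uv' for u = 2 e^{\frac{3 s^{2}}{4} - \frac{4 s}{3}} and v = \log{\left(s^{2} + \frac{5}{3} \right)} — it is the derivative of the product u*v.
F(s) = 2 e^{- \frac{4 s}{3}} e^{\frac{3 s^{2}}{4}} \log{\left(s^{2} + \frac{5}{3} \right)} is an antiderivative of f.
Check: d/ds[2 e^{- \frac{4 s}{3}} e^{\frac{3 s^{2}}{4}} \log{\left(s^{2} + \frac{5}{3} \right)}] = \frac{27 s^{3} e^{\frac{3 s^{2}}{4}} \log{\left(s^{2} + \frac{5}{3} \right)} - 24 s^{2} e^{\frac{3 s^{2}}{4}} \log{\left(s^{2} + \frac{5}{3} \right)} + 45 s e^{\frac{3 s^{2}}{4}} \log{\left(s^{2} + \frac{5}{3} \right)} + 36 s e^{\frac{3 s^{2}}{4}} - 40 e^{\frac{3 s^{2}}{4}} \log{\left(s^{2} + \frac{5}{3} \right)}}{9 s^{2} e^{\frac{4 s}{3}} + 15 e^{\frac{4 s}{3}}}, which equals f(s).
F(4) = 2 e^{\frac{20}{3}} \log{\left(\frac{53}{3} \right)}; F(1) = \frac{2 \log{\left(\frac{8}{3} \right)}}{e^{\frac{7}{12}}}.
Integral = F(4) - F(1) = - \frac{2 \log{\left(\frac{8}{3} \right)}}{e^{\frac{7}{12}}} + 2 e^{\frac{20}{3}} \log{\left(\frac{53}{3} \right)}.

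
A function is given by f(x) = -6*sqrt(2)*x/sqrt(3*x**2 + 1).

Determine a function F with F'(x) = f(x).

An antiderivative is F(x) = -2*sqrt(2)*sqrt(3*x**2 + 1).

The substitution u = 3*x**2/2 + 1/2 works: f is exactly (dF/du)*(du/dx) for that inner function.
Check: d/dx[-2*sqrt(2)*sqrt(3*x**2 + 1)] = -6*sqrt(2)*x/sqrt(3*x**2 + 1) = f(x).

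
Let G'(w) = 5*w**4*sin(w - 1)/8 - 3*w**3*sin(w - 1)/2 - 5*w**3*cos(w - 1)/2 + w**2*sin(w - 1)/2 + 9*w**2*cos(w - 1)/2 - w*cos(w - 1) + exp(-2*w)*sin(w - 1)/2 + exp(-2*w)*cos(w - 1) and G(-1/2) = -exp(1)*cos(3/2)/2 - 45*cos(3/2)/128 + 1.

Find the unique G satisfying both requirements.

G'(w) has the shape u'v + uv' for u = -5*w**4/8 + 3*w**3/2 - w**2/2 - exp(-2*w)/2 and v = cos(w - 1) — it is the derivative of the product u*v.
A general antiderivative is (-5*w**4/4 + 3*w**3 - w**2 - exp(-2*w))*cos(w - 1)/2 + C.
The condition gives C = -exp(1)*cos(3/2)/2 - 45*cos(3/2)/128 + 1 - (-exp(1)*cos(3/2)/2 - 45*cos(3/2)/128) = 1.
So G(w) = ((-5*w**4*exp(2*w) + 12*w**3*exp(2*w) - 4*w**2*exp(2*w) - 4)*cos(w - 1) + 8*exp(2*w))*exp(-2*w)/8.
Check: d/dw[((-5*w**4*exp(2*w) + 12*w**3*exp(2*w) - 4*w**2*exp(2*w) - 4)*cos(w - 1) + 8*exp(2*w))*exp(-2*w)/8] = (5*w**4*exp(2*w)*sin(w - 1) - 12*w**3*exp(2*w)*sin(w - 1) - 20*w**3*exp(2*w)*cos(w - 1) + 4*w**2*exp(2*w)*sin(w - 1) + 36*w**2*exp(2*w)*cos(w - 1) - 8*w*exp(2*w)*cos(w - 1) + 4*sin(w - 1) + 8*cos(w - 1))*exp(-2*w)/8, which equals G'(w).

G(w) = ((-5*w**4*exp(2*w) + 12*w**3*exp(2*w) - 4*w**2*exp(2*w) - 4)*cos(w - 1) + 8*exp(2*w))*exp(-2*w)/8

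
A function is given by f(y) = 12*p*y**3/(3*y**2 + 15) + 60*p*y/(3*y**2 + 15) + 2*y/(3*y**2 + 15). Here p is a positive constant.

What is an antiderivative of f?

An antiderivative is F(y) = 2*p*y**2 + log(y**2 + 5)/3.

Integrate term by term and add the pieces.
Check: d/dy[2*p*y**2 + log(y**2 + 5)/3] = (12*p*y**3 + 60*p*y + 2*y)/(3*y**2 + 15), which equals f(y).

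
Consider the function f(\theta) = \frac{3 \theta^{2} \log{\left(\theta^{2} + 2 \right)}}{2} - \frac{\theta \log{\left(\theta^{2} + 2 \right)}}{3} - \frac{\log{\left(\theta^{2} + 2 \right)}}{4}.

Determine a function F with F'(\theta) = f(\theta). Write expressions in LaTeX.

Integrate term by term and add the pieces.
Check: d/d\theta[\frac{\theta^{3} \log{\left(\theta^{2} + 2 \right)}}{2} - \frac{\theta^{3}}{3} - \frac{\theta^{2} \log{\left(\theta^{2} + 2 \right)}}{6} + \frac{\theta^{2}}{6} - \frac{\theta \log{\left(\theta^{2} + 2 \right)}}{4} + \frac{5 \theta}{2} - \frac{\log{\left(\theta^{2} + 2 \right)}}{3} - \frac{5 \sqrt{2} \operatorname{atan}{\left(\frac{\sqrt{2} \theta}{2} \right)}}{2}] = \frac{3 \theta^{2} \log{\left(\theta^{2} + 2 \right)}}{2} - \frac{\theta \log{\left(\theta^{2} + 2 \right)}}{3} - \frac{\log{\left(\theta^{2} + 2 \right)}}{4} = f(\theta).

An antiderivative is F(\theta) = \frac{\theta^{3} \log{\left(\theta^{2} + 2 \right)}}{2} - \frac{\theta^{3}}{3} - \frac{\theta^{2} \log{\left(\theta^{2} + 2 \right)}}{6} + \frac{\theta^{2}}{6} - \frac{\theta \log{\left(\theta^{2} + 2 \right)}}{4} + \frac{5 \theta}{2} - \frac{\log{\left(\theta^{2} + 2 \right)}}{3} - \frac{5 \sqrt{2} \operatorname{atan}{\left(\frac{\sqrt{2} \theta}{2} \right)}}{2}.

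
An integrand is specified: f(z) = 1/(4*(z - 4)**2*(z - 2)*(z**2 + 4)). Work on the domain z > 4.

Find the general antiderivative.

The denominator factors as 4*(z - 4)**2*(z - 2)*(z**2 + 4); partial fractions split f into directly integrable pieces: -(7*z - 2)/(3200*(z**2 + 4)) + 1/(128*(z - 2)) - 9/(1600*(z - 4)) + 1/(160*(z - 4)**2).
Check: d/dz[(-36*z*log(z - 4) + 50*z*log(z - 2) - 7*z*log(z**2 + 4) + 2*z*atan(z/2) + 144*log(z - 4) - 200*log(z - 2) + 28*log(z**2 + 4) - 8*atan(z/2) - 40)/(6400*z - 25600)] = 1/(4*z**5 - 40*z**4 + 144*z**3 - 288*z**2 + 512*z - 512), which equals f(z).

F(z) = (-36*z*log(z - 4) + 50*z*log(z - 2) - 7*z*log(z**2 + 4) + 2*z*atan(z/2) + 144*log(z - 4) - 200*log(z - 2) + 28*log(z**2 + 4) - 8*atan(z/2) - 40)/(6400*z - 25600) + C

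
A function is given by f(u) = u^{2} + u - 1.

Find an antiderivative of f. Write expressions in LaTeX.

An antiderivative is F(u) = \frac{u \left(2 u^{2} + 3 u - 6\right)}{6}.

The integrand splits into summands that can be handled one at a time.
Check: d/du[\frac{u \left(2 u^{2} + 3 u - 6\right)}{6}] = u^{2} + u - 1 = f(u).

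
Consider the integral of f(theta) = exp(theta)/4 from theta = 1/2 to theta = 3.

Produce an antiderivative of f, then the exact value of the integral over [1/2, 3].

Antiderivative: F(theta) = exp(theta)/4; value = -exp(1/2)/4 + exp(3)/4

A first test for any F(theta): its theta-derivative must equal f(theta) identically.
F(theta) = exp(theta)/4 is an antiderivative of f.
Check: d/dtheta[exp(theta)/4] = exp(theta)/4 = f(theta).
F(3) = exp(3)/4; F(1/2) = exp(1/2)/4.
Integral = F(3) - F(1/2) = -exp(1/2)/4 + exp(3)/4.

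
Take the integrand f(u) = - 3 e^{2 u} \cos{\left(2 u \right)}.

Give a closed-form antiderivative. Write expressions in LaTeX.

An antiderivative is F(u) = - \frac{3 \left(\sin{\left(2 u \right)} + \cos{\left(2 u \right)}\right) e^{2 u}}{4}.

Recover f(u) by differentiating a candidate F(u); any mismatch rules it out.
Check: d/du[- \frac{3 \left(\sin{\left(2 u \right)} + \cos{\left(2 u \right)}\right) e^{2 u}}{4}] = - 3 e^{2 u} \cos{\left(2 u \right)} = f(u).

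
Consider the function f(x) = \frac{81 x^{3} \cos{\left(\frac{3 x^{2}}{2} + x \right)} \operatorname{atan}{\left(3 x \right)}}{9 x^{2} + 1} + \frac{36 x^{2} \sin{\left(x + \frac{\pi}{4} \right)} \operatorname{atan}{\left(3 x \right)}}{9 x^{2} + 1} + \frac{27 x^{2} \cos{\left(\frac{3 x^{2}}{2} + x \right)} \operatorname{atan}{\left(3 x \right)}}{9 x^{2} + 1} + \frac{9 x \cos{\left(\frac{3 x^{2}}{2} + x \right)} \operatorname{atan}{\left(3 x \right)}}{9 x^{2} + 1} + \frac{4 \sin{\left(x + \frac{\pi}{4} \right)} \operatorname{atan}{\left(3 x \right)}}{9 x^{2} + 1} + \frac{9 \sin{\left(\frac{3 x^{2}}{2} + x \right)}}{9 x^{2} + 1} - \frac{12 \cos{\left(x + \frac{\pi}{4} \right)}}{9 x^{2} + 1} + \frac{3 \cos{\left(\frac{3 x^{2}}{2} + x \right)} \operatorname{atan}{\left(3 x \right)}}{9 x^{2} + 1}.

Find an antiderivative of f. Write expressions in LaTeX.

f has the shape u'v + uv' for u = 3 \sin{\left(\frac{3 x^{2}}{2} + x \right)} - 4 \cos{\left(x + \frac{\pi}{4} \right)} and v = \operatorname{atan}{\left(3 x \right)} — it is the derivative of the product u*v.
Check: d/dx[3 \sin{\left(\frac{3 x^{2}}{2} + x \right)} \operatorname{atan}{\left(3 x \right)} - 4 \cos{\left(x + \frac{\pi}{4} \right)} \operatorname{atan}{\left(3 x \right)}] = \frac{81 x^{3} \cos{\left(\frac{3 x^{2}}{2} + x \right)} \operatorname{atan}{\left(3 x \right)} + 36 x^{2} \sin{\left(x + \frac{\pi}{4} \right)} \operatorname{atan}{\left(3 x \right)} + 27 x^{2} \cos{\left(\frac{3 x^{2}}{2} + x \right)} \operatorname{atan}{\left(3 x \right)} + 9 x \cos{\left(\frac{3 x^{2}}{2} + x \right)} \operatorname{atan}{\left(3 x \right)} + 4 \sin{\left(x + \frac{\pi}{4} \right)} \operatorname{atan}{\left(3 x \right)} + 9 \sin{\left(\frac{3 x^{2}}{2} + x \right)} - 12 \cos{\left(x + \frac{\pi}{4} \right)} + 3 \cos{\left(\frac{3 x^{2}}{2} + x \right)} \operatorname{atan}{\left(3 x \right)}}{9 x^{2} + 1}, which equals f(x).

An antiderivative is F(x) = 3 \sin{\left(\frac{3 x^{2}}{2} + x \right)} \operatorname{atan}{\left(3 x \right)} - 4 \cos{\left(x + \frac{\pi}{4} \right)} \operatorname{atan}{\left(3 x \right)}.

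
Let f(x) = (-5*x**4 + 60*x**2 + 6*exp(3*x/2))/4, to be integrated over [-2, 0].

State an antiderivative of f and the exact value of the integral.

Antiderivative: F(x) = (-x**5 + 20*x**3 + 4*exp(3*x/2) + 3)/4; value = 33 - exp(-3)

A candidate is checked by its d/dx: the result must match f(x).
F(x) = (-x**5 + 20*x**3 + 4*exp(3*x/2) + 3)/4 is an antiderivative of f.
Check: d/dx[(-x**5 + 20*x**3 + 4*exp(3*x/2) + 3)/4] = -5*x**4/4 + 15*x**2 + 3*exp(3*x/2)/2, which equals f(x).
F(0) = 7/4; F(-2) = -125/4 + exp(-3).
Integral = F(0) - F(-2) = 33 - exp(-3).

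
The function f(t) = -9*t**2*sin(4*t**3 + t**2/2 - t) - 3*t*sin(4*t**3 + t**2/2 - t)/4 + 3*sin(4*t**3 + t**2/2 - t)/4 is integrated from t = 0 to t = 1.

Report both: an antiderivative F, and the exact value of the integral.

f matches the chain-rule pattern g'(h)*h' with inner function h(t) = 4*t**3 + t**2/2 - t; substituting u = h(t) collapses the integral.
F(t) = 3*cos(4*t**3 + t**2/2 - t)/4 is an antiderivative of f.
Check: d/dt[3*cos(4*t**3 + t**2/2 - t)/4] = -9*t**2*sin(4*t**3 + t**2/2 - t) - 3*t*sin(4*t**3 + t**2/2 - t)/4 + 3*sin(4*t**3 + t**2/2 - t)/4 = f(t).
F(1) = 3*cos(7/2)/4; F(0) = 3/4.
Integral = F(1) - F(0) = -3/4 + 3*cos(7/2)/4.

Antiderivative: F(t) = 3*cos(4*t**3 + t**2/2 - t)/4; value = -3/4 + 3*cos(7/2)/4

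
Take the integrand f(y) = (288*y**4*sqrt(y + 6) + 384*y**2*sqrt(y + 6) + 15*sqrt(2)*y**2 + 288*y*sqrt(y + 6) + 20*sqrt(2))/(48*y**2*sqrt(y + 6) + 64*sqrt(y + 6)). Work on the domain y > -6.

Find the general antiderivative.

F(y) = 2*y**3 + 5*sqrt(y/2 + 3)/4 + 3*log(y**2 + 4/3) + C

For F(y) to be correct the identity F'(y) - f(y) = 0 must hold.
Check: d/dy[2*y**3 + 5*sqrt(y/2 + 3)/4 + 3*log(y**2 + 4/3)] = (288*y**4*sqrt(y + 6) + 384*y**2*sqrt(y + 6) + 15*sqrt(2)*y**2 + 288*y*sqrt(y + 6) + 20*sqrt(2))/(48*y**2*sqrt(y + 6) + 64*sqrt(y + 6)) = f(y).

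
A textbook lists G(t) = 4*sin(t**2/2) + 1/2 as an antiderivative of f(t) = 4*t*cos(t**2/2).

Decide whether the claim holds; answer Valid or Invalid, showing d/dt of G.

d/dt[G] = 4*t*cos(t**2/2)
This equals f(t) exactly, so the claim holds.

Valid - the claim checks out under differentiation.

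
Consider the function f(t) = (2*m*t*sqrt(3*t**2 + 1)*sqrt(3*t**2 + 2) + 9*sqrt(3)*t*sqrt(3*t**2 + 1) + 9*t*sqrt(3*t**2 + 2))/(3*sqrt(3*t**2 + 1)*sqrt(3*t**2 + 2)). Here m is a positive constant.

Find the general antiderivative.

F(t) = sqrt(3)*(sqrt(3)*m*t**2 + 3*sqrt(3)*sqrt(3*t**2 + 1) + 9*sqrt(3*t**2 + 2))/9 + C

For F(t) to be correct the identity F'(t) - f(t) = 0 must hold.
Check: d/dt[sqrt(3)*(sqrt(3)*m*t**2 + 3*sqrt(3)*sqrt(3*t**2 + 1) + 9*sqrt(3*t**2 + 2))/9] = (2*m*t*sqrt(3*t**2 + 1)*sqrt(3*t**2 + 2) + 9*sqrt(3)*t*sqrt(3*t**2 + 1) + 9*t*sqrt(3*t**2 + 2))/(3*sqrt(3*t**2 + 1)*sqrt(3*t**2 + 2)) = f(t).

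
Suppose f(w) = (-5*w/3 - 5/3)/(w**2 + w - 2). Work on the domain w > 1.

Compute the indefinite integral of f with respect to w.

F(w) = 5*(-2*log(w - 1) - log(w + 2))/9 + C

The denominator factors as 3*(w - 1)*(w + 2); partial fractions split f into directly integrable pieces: -5/(9*(w + 2)) - 10/(9*(w - 1)).
Check: d/dw[5*(-2*log(w - 1) - log(w + 2))/9] = (-5*w - 5)/(3*w**2 + 3*w - 6), which equals f(w).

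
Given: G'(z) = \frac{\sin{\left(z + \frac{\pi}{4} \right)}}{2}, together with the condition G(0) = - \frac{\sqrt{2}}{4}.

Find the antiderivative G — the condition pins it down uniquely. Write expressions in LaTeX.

Check a candidate G(z) by differentiating: d/dz[G] must match the given G'(z).
A general antiderivative is - \frac{\cos{\left(z + \frac{\pi}{4} \right)}}{2} + C.
The condition gives C = - \frac{\sqrt{2}}{4} - (- \frac{\sqrt{2}}{4}) = 0.
So G(z) = - \frac{\cos{\left(z + \frac{\pi}{4} \right)}}{2}.
Check: d/dz[- \frac{\cos{\left(z + \frac{\pi}{4} \right)}}{2}] = \frac{\sin{\left(z + \frac{\pi}{4} \right)}}{2} = G'(z).

G(z) = - \frac{\cos{\left(z + \frac{\pi}{4} \right)}}{2}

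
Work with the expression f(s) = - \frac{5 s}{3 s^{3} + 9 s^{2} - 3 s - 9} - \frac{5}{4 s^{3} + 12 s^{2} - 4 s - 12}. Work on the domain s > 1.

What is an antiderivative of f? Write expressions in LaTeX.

Factor the denominator (12 \left(s - 1\right) \left(s + 1\right) \left(s + 3\right)) and decompose: f = \frac{15}{32 \left(s + 3\right)} - \frac{5}{48 \left(s + 1\right)} - \frac{35}{96 \left(s - 1\right)}; each piece integrates to a log, atan, or power term.
Check: d/ds[- \frac{35 \log{\left(s - 1 \right)}}{96} - \frac{5 \log{\left(s + 1 \right)}}{48} + \frac{15 \log{\left(s + 3 \right)}}{32}] = \frac{- 20 s - 15}{12 s^{3} + 36 s^{2} - 12 s - 36}, which equals f(s).

An antiderivative is F(s) = - \frac{35 \log{\left(s - 1 \right)}}{96} - \frac{5 \log{\left(s + 1 \right)}}{48} + \frac{15 \log{\left(s + 3 \right)}}{32}.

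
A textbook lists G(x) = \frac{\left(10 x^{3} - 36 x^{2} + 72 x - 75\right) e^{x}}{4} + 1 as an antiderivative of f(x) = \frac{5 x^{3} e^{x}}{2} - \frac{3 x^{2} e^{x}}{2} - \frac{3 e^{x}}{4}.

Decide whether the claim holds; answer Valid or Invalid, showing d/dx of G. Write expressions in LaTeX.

d/dx[G] = \frac{5 x^{3} e^{x}}{2} - \frac{3 x^{2} e^{x}}{2} - \frac{3 e^{x}}{4}
This equals f(x) exactly, so the claim holds.

Valid: G'(x) = f(x).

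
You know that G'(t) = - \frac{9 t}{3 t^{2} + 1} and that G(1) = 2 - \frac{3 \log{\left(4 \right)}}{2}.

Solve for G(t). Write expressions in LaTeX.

The substitution u = 3 t^{2} + 1 works: G'(t) is exactly (dG/du)*(du/dt) for that inner function.
A general antiderivative is - \frac{3 \log{\left(3 t^{2} + 1 \right)}}{2} + C.
The condition gives C = 2 - \frac{3 \log{\left(4 \right)}}{2} - (- \frac{3 \log{\left(4 \right)}}{2}) = 2.
So G(t) = 2 - \frac{3 \log{\left(3 t^{2} + 1 \right)}}{2}.
Check: d/dt[2 - \frac{3 \log{\left(3 t^{2} + 1 \right)}}{2}] = - \frac{9 t}{3 t^{2} + 1} = G'(t).

G(t) = 2 - \frac{3 \log{\left(3 t^{2} + 1 \right)}}{2}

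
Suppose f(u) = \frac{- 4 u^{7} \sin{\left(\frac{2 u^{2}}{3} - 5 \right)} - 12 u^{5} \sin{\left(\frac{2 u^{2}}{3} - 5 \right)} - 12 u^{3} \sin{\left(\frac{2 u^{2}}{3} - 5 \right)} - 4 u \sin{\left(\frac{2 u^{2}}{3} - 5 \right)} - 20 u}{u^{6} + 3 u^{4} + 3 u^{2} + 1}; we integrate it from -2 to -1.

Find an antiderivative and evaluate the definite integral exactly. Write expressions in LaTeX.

Recover f(u) by differentiating a candidate F(u); any mismatch rules it out.
F(u) = \frac{3 u^{4} \cos{\left(\frac{2 u^{2}}{3} - 5 \right)} + 6 u^{2} \cos{\left(\frac{2 u^{2}}{3} - 5 \right)} + 3 \cos{\left(\frac{2 u^{2}}{3} - 5 \right)} + 5}{u^{4} + 2 u^{2} + 1} is an antiderivative of f.
Check: d/du[\frac{3 u^{4} \cos{\left(\frac{2 u^{2}}{3} - 5 \right)} + 6 u^{2} \cos{\left(\frac{2 u^{2}}{3} - 5 \right)} + 3 \cos{\left(\frac{2 u^{2}}{3} - 5 \right)} + 5}{u^{4} + 2 u^{2} + 1}] = \frac{- 4 u^{7} \sin{\left(\frac{2 u^{2}}{3} - 5 \right)} - 12 u^{5} \sin{\left(\frac{2 u^{2}}{3} - 5 \right)} - 12 u^{3} \sin{\left(\frac{2 u^{2}}{3} - 5 \right)} - 4 u \sin{\left(\frac{2 u^{2}}{3} - 5 \right)} - 20 u}{u^{6} + 3 u^{4} + 3 u^{2} + 1} = f(u).
F(-1) = 3 \cos{\left(\frac{13}{3} \right)} + \frac{5}{4}; F(-2) = 3 \cos{\left(\frac{7}{3} \right)} + \frac{1}{5}.
Integral = F(-1) - F(-2) = 3 \cos{\left(\frac{13}{3} \right)} + \frac{21}{20} - 3 \cos{\left(\frac{7}{3} \right)}.

Antiderivative: F(u) = \frac{3 u^{4} \cos{\left(\frac{2 u^{2}}{3} - 5 \right)} + 6 u^{2} \cos{\left(\frac{2 u^{2}}{3} - 5 \right)} + 3 \cos{\left(\frac{2 u^{2}}{3} - 5 \right)} + 5}{u^{4} + 2 u^{2} + 1}; value = 3 \cos{\left(\frac{13}{3} \right)} + \frac{21}{20} - 3 \cos{\left(\frac{7}{3} \right)}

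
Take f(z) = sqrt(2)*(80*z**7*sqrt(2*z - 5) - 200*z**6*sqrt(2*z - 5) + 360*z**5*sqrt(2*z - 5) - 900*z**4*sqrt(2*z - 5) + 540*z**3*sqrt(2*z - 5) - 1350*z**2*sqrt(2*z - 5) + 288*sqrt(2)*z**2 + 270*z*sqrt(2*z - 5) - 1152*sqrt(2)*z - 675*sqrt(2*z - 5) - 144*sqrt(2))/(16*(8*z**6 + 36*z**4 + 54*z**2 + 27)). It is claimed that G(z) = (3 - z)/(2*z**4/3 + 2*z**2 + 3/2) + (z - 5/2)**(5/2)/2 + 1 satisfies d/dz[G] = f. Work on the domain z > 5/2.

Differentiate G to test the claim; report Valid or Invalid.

d/dz[G] = (80*z**7*sqrt(2*z - 5) - 200*z**6*sqrt(2*z - 5) + 360*z**5*sqrt(2*z - 5) - 900*z**4*sqrt(2*z - 5) + 540*z**3*sqrt(2*z - 5) - 1350*z**2*sqrt(2*z - 5) + 288*sqrt(2)*z**2 + 270*z*sqrt(2*z - 5) - 1152*sqrt(2)*z - 675*sqrt(2*z - 5) - 144*sqrt(2))/(64*sqrt(2)*z**6 + 288*sqrt(2)*z**4 + 432*sqrt(2)*z**2 + 216*sqrt(2))
This equals f(z) exactly, so the claim holds.

Valid: G'(z) = f(z).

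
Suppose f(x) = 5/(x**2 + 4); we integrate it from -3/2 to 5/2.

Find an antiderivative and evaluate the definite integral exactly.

Antiderivative: F(x) = 5*atan(x/2)/2; value = 5*atan(3/4)/2 + 5*atan(5/4)/2

Check any antiderivative F(x) by computing F'(x) and comparing it with f(x).
F(x) = 5*atan(x/2)/2 is an antiderivative of f.
Check: d/dx[5*atan(x/2)/2] = 5/(x**2 + 4) = f(x).
F(5/2) = 5*atan(5/4)/2; F(-3/2) = -5*atan(3/4)/2.
Integral = F(5/2) - F(-3/2) = 5*atan(3/4)/2 + 5*atan(5/4)/2.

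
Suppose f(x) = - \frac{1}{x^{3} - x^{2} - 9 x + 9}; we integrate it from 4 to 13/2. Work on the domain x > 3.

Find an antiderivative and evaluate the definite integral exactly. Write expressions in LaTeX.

Antiderivative: F(x) = \frac{- 2 \log{\left(x - 3 \right)} + 3 \log{\left(x - 1 \right)} - \log{\left(x + 3 \right)}}{24}; value = - \frac{\log{\left(3 \right)}}{8} - \frac{\log{\left(\frac{7}{2} \right)}}{12} - \frac{\log{\left(\frac{19}{2} \right)}}{24} + \frac{\log{\left(7 \right)}}{24} + \frac{\log{\left(\frac{11}{2} \right)}}{8}

The denominator factors as \left(x - 3\right) \left(x - 1\right) \left(x + 3\right); partial fractions split f into directly integrable pieces: - \frac{1}{24 \left(x + 3\right)} + \frac{1}{8 \left(x - 1\right)} - \frac{1}{12 \left(x - 3\right)}.
F(x) = \frac{- 2 \log{\left(x - 3 \right)} + 3 \log{\left(x - 1 \right)} - \log{\left(x + 3 \right)}}{24} is an antiderivative of f.
Check: d/dx[\frac{- 2 \log{\left(x - 3 \right)} + 3 \log{\left(x - 1 \right)} - \log{\left(x + 3 \right)}}{24}] = - \frac{1}{x^{3} - x^{2} - 9 x + 9} = f(x).
F(13/2) = - \frac{\log{\left(\frac{7}{2} \right)}}{12} - \frac{\log{\left(\frac{19}{2} \right)}}{24} + \frac{\log{\left(\frac{11}{2} \right)}}{8}; F(4) = - \frac{\log{\left(7 \right)}}{24} + \frac{\log{\left(3 \right)}}{8}.
Integral = F(13/2) - F(4) = - \frac{\log{\left(3 \right)}}{8} - \frac{\log{\left(\frac{7}{2} \right)}}{12} - \frac{\log{\left(\frac{19}{2} \right)}}{24} + \frac{\log{\left(7 \right)}}{24} + \frac{\log{\left(\frac{11}{2} \right)}}{8}.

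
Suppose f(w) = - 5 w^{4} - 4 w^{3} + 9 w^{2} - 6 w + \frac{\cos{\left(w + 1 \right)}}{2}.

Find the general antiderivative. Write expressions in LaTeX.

Integrate term by term and add the pieces.
Check: d/dw[\frac{- 2 w^{5} - 2 w^{4} + 6 w^{3} - 6 w^{2} + \sin{\left(w + 1 \right)} - 5}{2}] = - 5 w^{4} - 4 w^{3} + 9 w^{2} - 6 w + \frac{\cos{\left(w + 1 \right)}}{2} = f(w).

F(w) = \frac{- 2 w^{5} - 2 w^{4} + 6 w^{3} - 6 w^{2} + \sin{\left(w + 1 \right)} - 5}{2} + C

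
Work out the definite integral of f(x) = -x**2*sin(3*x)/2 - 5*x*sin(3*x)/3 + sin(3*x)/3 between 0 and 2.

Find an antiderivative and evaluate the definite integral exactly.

Integrate term by term and add the pieces.
F(x) = (9*x**2*cos(3*x) - 6*x*sin(3*x) + 30*x*cos(3*x) - 10*sin(3*x) - 8*cos(3*x))/54 is an antiderivative of f.
Check: d/dx[(9*x**2*cos(3*x) - 6*x*sin(3*x) + 30*x*cos(3*x) - 10*sin(3*x) - 8*cos(3*x))/54] = -x**2*sin(3*x)/2 - 5*x*sin(3*x)/3 + sin(3*x)/3 = f(x).
F(2) = -11*sin(6)/27 + 44*cos(6)/27; F(0) = -4/27.
Integral = F(2) - F(0) = -11*sin(6)/27 + 4/27 + 44*cos(6)/27.

Antiderivative: F(x) = (9*x**2*cos(3*x) - 6*x*sin(3*x) + 30*x*cos(3*x) - 10*sin(3*x) - 8*cos(3*x))/54; value = -11*sin(6)/27 + 4/27 + 44*cos(6)/27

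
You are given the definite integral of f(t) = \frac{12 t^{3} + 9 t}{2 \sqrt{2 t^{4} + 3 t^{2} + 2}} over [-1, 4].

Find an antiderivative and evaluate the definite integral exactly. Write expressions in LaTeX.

The substitution u = 2 t^{4} + 3 t^{2} + 2 works: f is exactly (dF/du)*(du/dt) for that inner function.
F(t) = \frac{3 \sqrt{2 t^{4} + 3 t^{2} + 2}}{2} is an antiderivative of f.
Check: d/dt[\frac{3 \sqrt{2 t^{4} + 3 t^{2} + 2}}{2}] = \frac{12 t^{3} + 9 t}{2 \sqrt{2 t^{4} + 3 t^{2} + 2}} = f(t).
F(4) = \frac{3 \sqrt{562}}{2}; F(-1) = \frac{3 \sqrt{7}}{2}.
Integral = F(4) - F(-1) = - \frac{3 \sqrt{7}}{2} + \frac{3 \sqrt{562}}{2}.

Antiderivative: F(t) = \frac{3 \sqrt{2 t^{4} + 3 t^{2} + 2}}{2}; value = - \frac{3 \sqrt{7}}{2} + \frac{3 \sqrt{562}}{2}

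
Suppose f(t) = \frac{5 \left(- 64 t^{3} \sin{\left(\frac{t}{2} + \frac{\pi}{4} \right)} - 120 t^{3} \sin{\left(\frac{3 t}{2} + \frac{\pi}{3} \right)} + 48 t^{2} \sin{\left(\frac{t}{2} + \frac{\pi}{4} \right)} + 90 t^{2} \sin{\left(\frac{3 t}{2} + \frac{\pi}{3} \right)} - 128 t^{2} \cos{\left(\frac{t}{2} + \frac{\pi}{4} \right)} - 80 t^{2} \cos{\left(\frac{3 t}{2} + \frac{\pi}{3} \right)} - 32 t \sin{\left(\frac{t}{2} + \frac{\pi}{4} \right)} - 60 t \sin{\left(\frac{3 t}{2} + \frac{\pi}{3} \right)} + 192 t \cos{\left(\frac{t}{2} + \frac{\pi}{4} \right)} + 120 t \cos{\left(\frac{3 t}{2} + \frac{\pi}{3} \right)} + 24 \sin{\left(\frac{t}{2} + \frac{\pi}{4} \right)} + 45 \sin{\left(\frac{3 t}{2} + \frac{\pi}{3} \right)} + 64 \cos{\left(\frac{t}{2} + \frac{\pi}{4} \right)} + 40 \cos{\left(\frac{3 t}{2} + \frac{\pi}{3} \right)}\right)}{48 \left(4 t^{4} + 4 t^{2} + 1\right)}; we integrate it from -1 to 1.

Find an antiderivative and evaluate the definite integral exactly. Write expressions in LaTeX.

Differentiate the proposed F(t) back; it has to land on f(t) exactly.
F(t) = \frac{\left(\frac{5}{4} - \frac{5 t}{3}\right) \left(- 4 \cos{\left(\frac{t}{2} + \frac{\pi}{4} \right)} - \frac{5 \cos{\left(\frac{3 t}{2} + \frac{\pi}{3} \right)}}{2}\right)}{2 t^{2} + 1} is an antiderivative of f.
Check: d/dt[\frac{\left(\frac{5}{4} - \frac{5 t}{3}\right) \left(- 4 \cos{\left(\frac{t}{2} + \frac{\pi}{4} \right)} - \frac{5 \cos{\left(\frac{3 t}{2} + \frac{\pi}{3} \right)}}{2}\right)}{2 t^{2} + 1}] = \frac{- 320 t^{3} \sin{\left(\frac{t}{2} + \frac{\pi}{4} \right)} - 600 t^{3} \sin{\left(\frac{3 t}{2} + \frac{\pi}{3} \right)} + 240 t^{2} \sin{\left(\frac{t}{2} + \frac{\pi}{4} \right)} + 450 t^{2} \sin{\left(\frac{3 t}{2} + \frac{\pi}{3} \right)} - 640 t^{2} \cos{\left(\frac{t}{2} + \frac{\pi}{4} \right)} - 400 t^{2} \cos{\left(\frac{3 t}{2} + \frac{\pi}{3} \right)} - 160 t \sin{\left(\frac{t}{2} + \frac{\pi}{4} \right)} - 300 t \sin{\left(\frac{3 t}{2} + \frac{\pi}{3} \right)} + 960 t \cos{\left(\frac{t}{2} + \frac{\pi}{4} \right)} + 600 t \cos{\left(\frac{3 t}{2} + \frac{\pi}{3} \right)} + 120 \sin{\left(\frac{t}{2} + \frac{\pi}{4} \right)} + 225 \sin{\left(\frac{3 t}{2} + \frac{\pi}{3} \right)} + 320 \cos{\left(\frac{t}{2} + \frac{\pi}{4} \right)} + 200 \cos{\left(\frac{3 t}{2} + \frac{\pi}{3} \right)}}{192 t^{4} + 192 t^{2} + 48}, which equals f(t).
F(1) = \frac{25 \cos{\left(\frac{\pi}{3} + \frac{3}{2} \right)}}{72} + \frac{5 \cos{\left(\frac{1}{2} + \frac{\pi}{4} \right)}}{9}; F(-1) = - \frac{35 \sin{\left(\frac{1}{2} + \frac{\pi}{4} \right)}}{9} - \frac{175 \sin{\left(\frac{\pi}{6} + \frac{3}{2} \right)}}{72}.
Integral = F(1) - F(-1) = \frac{25 \cos{\left(\frac{\pi}{3} + \frac{3}{2} \right)}}{72} + \frac{5 \cos{\left(\frac{1}{2} + \frac{\pi}{4} \right)}}{9} + \frac{175 \sin{\left(\frac{\pi}{6} + \frac{3}{2} \right)}}{72} + \frac{35 \sin{\left(\frac{1}{2} + \frac{\pi}{4} \right)}}{9}.

Antiderivative: F(t) = \frac{\left(\frac{5}{4} - \frac{5 t}{3}\right) \left(- 4 \cos{\left(\frac{t}{2} + \frac{\pi}{4} \right)} - \frac{5 \cos{\left(\frac{3 t}{2} + \frac{\pi}{3} \right)}}{2}\right)}{2 t^{2} + 1}; value = \frac{25 \cos{\left(\frac{\pi}{3} + \frac{3}{2} \right)}}{72} + \frac{5 \cos{\left(\frac{1}{2} + \frac{\pi}{4} \right)}}{9} + \frac{175 \sin{\left(\frac{\pi}{6} + \frac{3}{2} \right)}}{72} + \frac{35 \sin{\left(\frac{1}{2} + \frac{\pi}{4} \right)}}{9}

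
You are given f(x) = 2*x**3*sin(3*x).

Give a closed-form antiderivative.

A candidate is checked by its d/dx: the result must match f(x).
Check: d/dx[-2*x**3*cos(3*x)/3 + 2*x**2*sin(3*x)/3 + 4*x*cos(3*x)/9 - 4*sin(3*x)/27] = 2*x**3*sin(3*x) = f(x).

An antiderivative is F(x) = -2*x**3*cos(3*x)/3 + 2*x**2*sin(3*x)/3 + 4*x*cos(3*x)/9 - 4*sin(3*x)/27.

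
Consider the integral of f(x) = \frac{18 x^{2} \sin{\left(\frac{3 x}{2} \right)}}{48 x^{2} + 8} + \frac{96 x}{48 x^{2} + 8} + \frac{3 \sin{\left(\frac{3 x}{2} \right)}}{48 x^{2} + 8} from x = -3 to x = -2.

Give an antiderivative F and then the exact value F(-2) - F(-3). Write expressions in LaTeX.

The integrand splits into summands that can be handled one at a time.
F(x) = \log{\left(2 x^{2} + \frac{1}{3} \right)} - \frac{\cos{\left(\frac{3 x}{2} \right)}}{4} is an antiderivative of f.
Check: d/dx[\log{\left(2 x^{2} + \frac{1}{3} \right)} - \frac{\cos{\left(\frac{3 x}{2} \right)}}{4}] = \frac{18 x^{2} \sin{\left(\frac{3 x}{2} \right)} + 96 x + 3 \sin{\left(\frac{3 x}{2} \right)}}{48 x^{2} + 8}, which equals f(x).
F(-2) = - \frac{\cos{\left(3 \right)}}{4} + \log{\left(\frac{25}{3} \right)}; F(-3) = - \frac{\cos{\left(\frac{9}{2} \right)}}{4} + \log{\left(\frac{55}{3} \right)}.
Integral = F(-2) - F(-3) = - \log{\left(\frac{55}{3} \right)} + \frac{\cos{\left(\frac{9}{2} \right)}}{4} - \frac{\cos{\left(3 \right)}}{4} + \log{\left(\frac{25}{3} \right)}.

Antiderivative: F(x) = \log{\left(2 x^{2} + \frac{1}{3} \right)} - \frac{\cos{\left(\frac{3 x}{2} \right)}}{4}; value = - \log{\left(\frac{55}{3} \right)} + \frac{\cos{\left(\frac{9}{2} \right)}}{4} - \frac{\cos{\left(3 \right)}}{4} + \log{\left(\frac{25}{3} \right)}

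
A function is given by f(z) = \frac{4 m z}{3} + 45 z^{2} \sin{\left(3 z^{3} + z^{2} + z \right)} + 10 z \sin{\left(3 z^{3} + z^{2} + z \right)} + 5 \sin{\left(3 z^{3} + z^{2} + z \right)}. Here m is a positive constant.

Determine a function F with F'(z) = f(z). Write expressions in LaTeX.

Integrate term by term and add the pieces.
Check: d/dz[\frac{2 m z^{2}}{3} - 5 \cos{\left(3 z^{3} + z^{2} + z \right)}] = \frac{4 m z}{3} + 45 z^{2} \sin{\left(3 z^{3} + z^{2} + z \right)} + 10 z \sin{\left(3 z^{3} + z^{2} + z \right)} + 5 \sin{\left(3 z^{3} + z^{2} + z \right)} = f(z).

An antiderivative is F(z) = \frac{2 m z^{2}}{3} - 5 \cos{\left(3 z^{3} + z^{2} + z \right)}.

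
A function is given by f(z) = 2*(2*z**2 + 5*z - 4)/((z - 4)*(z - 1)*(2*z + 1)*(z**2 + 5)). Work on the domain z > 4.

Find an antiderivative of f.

Factor the denominator ((z - 4)*(z - 1)*(2*z + 1)*(z**2 + 5)) and decompose: f = (7*z - 41)/(63*(z**2 + 5)) - 64/(189*(2*z + 1)) - 1/(9*(z - 1)) + 32/(189*(z - 4)); each piece integrates to a log, atan, or power term.
Check: d/dz[32*log(z - 4)/189 - log(z - 1)/9 - 32*log(z + 1/2)/189 + log(z**2 + 5)/18 - 41*sqrt(5)*atan(sqrt(5)*z/5)/315] = (4*z**2 + 10*z - 8)/(2*z**5 - 9*z**4 + 13*z**3 - 41*z**2 + 15*z + 20), which equals f(z).

An antiderivative is F(z) = 32*log(z - 4)/189 - log(z - 1)/9 - 32*log(z + 1/2)/189 + log(z**2 + 5)/18 - 41*sqrt(5)*atan(sqrt(5)*z/5)/315.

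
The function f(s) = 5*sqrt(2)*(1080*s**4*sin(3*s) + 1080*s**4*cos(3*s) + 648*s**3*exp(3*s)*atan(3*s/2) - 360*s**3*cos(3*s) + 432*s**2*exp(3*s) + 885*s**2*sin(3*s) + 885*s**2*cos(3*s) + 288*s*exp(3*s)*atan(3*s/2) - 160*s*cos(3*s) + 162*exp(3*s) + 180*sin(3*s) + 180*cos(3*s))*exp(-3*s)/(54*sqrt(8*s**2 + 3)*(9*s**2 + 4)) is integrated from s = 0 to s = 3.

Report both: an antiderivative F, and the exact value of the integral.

f has the shape u'v + uv' for u = -5*sqrt(4*s**2 + 3/2)/3 and v = -atan(3*s/2) + 5*exp(-3*s)*cos(3*s)/9 — it is the derivative of the product u*v.
F(s) = 5*sqrt(2)*sqrt(8*s**2 + 3)*(9*exp(3*s)*atan(3*s/2) - 5*cos(3*s))*exp(-3*s)/54 is an antiderivative of f.
Check: d/ds[5*sqrt(2)*sqrt(8*s**2 + 3)*(9*exp(3*s)*atan(3*s/2) - 5*cos(3*s))*exp(-3*s)/54] = (5400*sqrt(2)*s**4*sin(3*s) + 5400*sqrt(2)*s**4*cos(3*s) + 3240*sqrt(2)*s**3*exp(3*s)*atan(3*s/2) - 1800*sqrt(2)*s**3*cos(3*s) + 2160*sqrt(2)*s**2*exp(3*s) + 4425*sqrt(2)*s**2*sin(3*s) + 4425*sqrt(2)*s**2*cos(3*s) + 1440*sqrt(2)*s*exp(3*s)*atan(3*s/2) - 800*sqrt(2)*s*cos(3*s) + 810*sqrt(2)*exp(3*s) + 900*sqrt(2)*sin(3*s) + 900*sqrt(2)*cos(3*s))/(486*s**2*sqrt(8*s**2 + 3)*exp(3*s) + 216*sqrt(8*s**2 + 3)*exp(3*s)), which equals f(s).
F(3) = -125*sqrt(6)*exp(-9)*cos(9)/54 + 25*sqrt(6)*atan(9/2)/6; F(0) = -25*sqrt(6)/54.
Integral = F(3) - F(0) = -125*sqrt(6)*exp(-9)*cos(9)/54 + 25*sqrt(6)/54 + 25*sqrt(6)*atan(9/2)/6.

Antiderivative: F(s) = 5*sqrt(2)*sqrt(8*s**2 + 3)*(9*exp(3*s)*atan(3*s/2) - 5*cos(3*s))*exp(-3*s)/54; value = -125*sqrt(6)*exp(-9)*cos(9)/54 + 25*sqrt(6)/54 + 25*sqrt(6)*atan(9/2)/6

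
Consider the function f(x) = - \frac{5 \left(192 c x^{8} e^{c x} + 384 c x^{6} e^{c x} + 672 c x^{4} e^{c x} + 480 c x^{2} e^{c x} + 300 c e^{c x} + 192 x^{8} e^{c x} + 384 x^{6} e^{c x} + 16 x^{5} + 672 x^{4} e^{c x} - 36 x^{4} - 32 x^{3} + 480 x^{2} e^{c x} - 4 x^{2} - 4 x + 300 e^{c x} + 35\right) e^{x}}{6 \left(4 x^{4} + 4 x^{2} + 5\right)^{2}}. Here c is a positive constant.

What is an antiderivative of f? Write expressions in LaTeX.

f has the shape u'v + uv' for u = - \frac{5 \left(\frac{x}{3} + \frac{1}{4}\right)}{2 x^{4} + 2 x^{2} + \frac{5}{2}} - 10 e^{c x} and v = e^{x} — it is the derivative of the product u*v.
Check: d/dx[- \frac{5 \left(4 x + 12 \left(4 x^{4} + 4 x^{2} + 5\right) e^{c x} + 3\right) e^{x}}{6 \left(4 x^{4} + 4 x^{2} + 5\right)}] = \frac{- 960 c x^{8} e^{x} e^{c x} - 1920 c x^{6} e^{x} e^{c x} - 3360 c x^{4} e^{x} e^{c x} - 2400 c x^{2} e^{x} e^{c x} - 1500 c e^{x} e^{c x} - 960 x^{8} e^{x} e^{c x} - 1920 x^{6} e^{x} e^{c x} - 80 x^{5} e^{x} - 3360 x^{4} e^{x} e^{c x} + 180 x^{4} e^{x} + 160 x^{3} e^{x} - 2400 x^{2} e^{x} e^{c x} + 20 x^{2} e^{x} + 20 x e^{x} - 1500 e^{x} e^{c x} - 175 e^{x}}{96 x^{8} + 192 x^{6} + 336 x^{4} + 240 x^{2} + 150}, which equals f(x).

An antiderivative is F(x) = - \frac{5 \left(4 x + 12 \left(4 x^{4} + 4 x^{2} + 5\right) e^{c x} + 3\right) e^{x}}{6 \left(4 x^{4} + 4 x^{2} + 5\right)}.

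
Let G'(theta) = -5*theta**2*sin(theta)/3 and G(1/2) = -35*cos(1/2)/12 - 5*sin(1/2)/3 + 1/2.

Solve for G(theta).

G(theta) = (10*theta**2*cos(theta) - 20*theta*sin(theta) - 20*cos(theta) + 3)/6

Whatever form G(theta) takes, its d/dtheta must return the stated G'(theta).
A general antiderivative is 5*theta**2*cos(theta)/3 - 10*theta*sin(theta)/3 - 10*cos(theta)/3 + C.
The condition gives C = -35*cos(1/2)/12 - 5*sin(1/2)/3 + 1/2 - (-35*cos(1/2)/12 - 5*sin(1/2)/3) = 1/2.
So G(theta) = (10*theta**2*cos(theta) - 20*theta*sin(theta) - 20*cos(theta) + 3)/6.
Check: d/dtheta[(10*theta**2*cos(theta) - 20*theta*sin(theta) - 20*cos(theta) + 3)/6] = -5*theta**2*sin(theta)/3 = G'(theta).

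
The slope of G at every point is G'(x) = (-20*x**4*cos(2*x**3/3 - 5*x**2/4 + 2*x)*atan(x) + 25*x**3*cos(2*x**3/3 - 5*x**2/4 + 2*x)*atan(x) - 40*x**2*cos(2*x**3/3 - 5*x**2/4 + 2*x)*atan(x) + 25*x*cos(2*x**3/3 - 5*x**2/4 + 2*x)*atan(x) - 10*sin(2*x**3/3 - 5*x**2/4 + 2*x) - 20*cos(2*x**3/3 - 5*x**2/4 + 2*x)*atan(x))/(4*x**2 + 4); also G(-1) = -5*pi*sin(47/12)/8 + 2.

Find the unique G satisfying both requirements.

G(x) = -5*sin(2*x**3/3 - 5*x**2/4 + 2*x)*atan(x)/2 + 2

G'(x) has the shape u'v + uv' for u = -5*atan(x)/2 and v = sin(2*x**3/3 - 5*x**2/4 + 2*x) — it is the derivative of the product u*v.
A general antiderivative is -5*sin(2*x**3/3 - 5*x**2/4 + 2*x)*atan(x)/2 + C.
The condition gives C = -5*pi*sin(47/12)/8 + 2 - (-5*pi*sin(47/12)/8) = 2.
So G(x) = -5*sin(2*x**3/3 - 5*x**2/4 + 2*x)*atan(x)/2 + 2.
Check: d/dx[-5*sin(2*x**3/3 - 5*x**2/4 + 2*x)*atan(x)/2 + 2] = (-20*x**4*cos(2*x**3/3 - 5*x**2/4 + 2*x)*atan(x) + 25*x**3*cos(2*x**3/3 - 5*x**2/4 + 2*x)*atan(x) - 40*x**2*cos(2*x**3/3 - 5*x**2/4 + 2*x)*atan(x) + 25*x*cos(2*x**3/3 - 5*x**2/4 + 2*x)*atan(x) - 10*sin(2*x**3/3 - 5*x**2/4 + 2*x) - 20*cos(2*x**3/3 - 5*x**2/4 + 2*x)*atan(x))/(4*x**2 + 4) = G'(x).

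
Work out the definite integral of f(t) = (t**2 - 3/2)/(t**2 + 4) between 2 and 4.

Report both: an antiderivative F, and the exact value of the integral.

Antiderivative: F(t) = (4*t - 11*atan(t/2))/4; value = -11*atan(2)/4 + 2 + 11*pi/16

Since d/dt undoes antidifferentiation here, F'(t) = f(t) is required of F(t).
F(t) = (4*t - 11*atan(t/2))/4 is an antiderivative of f.
Check: d/dt[(4*t - 11*atan(t/2))/4] = (2*t**2 - 3)/(2*t**2 + 8), which equals f(t).
F(4) = 4 - 11*atan(2)/4; F(2) = 2 - 11*pi/16.
Integral = F(4) - F(2) = -11*atan(2)/4 + 2 + 11*pi/16.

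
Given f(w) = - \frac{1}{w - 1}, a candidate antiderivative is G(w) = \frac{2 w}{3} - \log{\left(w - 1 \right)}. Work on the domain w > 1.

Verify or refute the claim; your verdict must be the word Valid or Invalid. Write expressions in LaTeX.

d/dw[G] = \frac{2 w - 5}{3 w - 3}
d/dw[G] - f(w) = \frac{2}{3} != 0.

Invalid: d/dw[G] - f = \frac{2}{3}, which is not 0.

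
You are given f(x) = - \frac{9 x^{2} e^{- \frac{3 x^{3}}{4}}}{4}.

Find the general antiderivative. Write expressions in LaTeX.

F(x) = e^{- \frac{3 x^{3}}{4}} + C

f matches the chain-rule pattern g'(h)*h' with inner function h(x) = - \frac{3 x^{3}}{4}; substituting u = h(x) collapses the integral.
Check: d/dx[e^{- \frac{3 x^{3}}{4}}] = - \frac{9 x^{2} e^{- \frac{3 x^{3}}{4}}}{4} = f(x).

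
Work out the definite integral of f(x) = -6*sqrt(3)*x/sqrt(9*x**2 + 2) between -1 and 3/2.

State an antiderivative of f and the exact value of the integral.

f matches the chain-rule pattern g'(h)*h' with inner function h(x) = 3*x**2 + 2/3; substituting u = h(x) collapses the integral.
F(x) = -2*sqrt(3)*sqrt(9*x**2 + 2)/3 is an antiderivative of f.
Check: d/dx[-2*sqrt(3)*sqrt(9*x**2 + 2)/3] = -6*sqrt(3)*x/sqrt(9*x**2 + 2) = f(x).
F(3/2) = -sqrt(267)/3; F(-1) = -2*sqrt(33)/3.
Integral = F(3/2) - F(-1) = -sqrt(267)/3 + 2*sqrt(33)/3.

Antiderivative: F(x) = -2*sqrt(3)*sqrt(9*x**2 + 2)/3; value = -sqrt(267)/3 + 2*sqrt(33)/3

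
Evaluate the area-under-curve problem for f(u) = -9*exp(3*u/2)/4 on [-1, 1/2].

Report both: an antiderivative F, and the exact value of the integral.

Antiderivative: F(u) = -3*exp(3*u/2)/2; value = -3*exp(3/4)/2 + 3*exp(-3/2)/2

Any candidate F(u) must reproduce f(u) exactly when differentiated.
F(u) = -3*exp(3*u/2)/2 is an antiderivative of f.
Check: d/du[-3*exp(3*u/2)/2] = -9*exp(3*u/2)/4 = f(u).
F(1/2) = -3*exp(3/4)/2; F(-1) = -3*exp(-3/2)/2.
Integral = F(1/2) - F(-1) = -3*exp(3/4)/2 + 3*exp(-3/2)/2.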